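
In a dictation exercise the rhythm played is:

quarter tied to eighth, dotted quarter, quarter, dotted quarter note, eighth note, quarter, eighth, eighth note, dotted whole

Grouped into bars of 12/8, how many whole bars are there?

One bar of 12/8 = 12 eighth notes.
Each duration in eighth notes: quarter tied to eighth (quarter + eighth) = 3; dotted quarter = 3; quarter = 2; dotted quarter note = 3; eighth note = 1; quarter = 2; eighth = 1; eighth note = 1; dotted whole = 12.
Total: 3 + 3 + 2 + 3 + 1 + 2 + 1 + 1 + 12 = 28.
28 ÷ 12 = 2 complete bars with 4 left over.

2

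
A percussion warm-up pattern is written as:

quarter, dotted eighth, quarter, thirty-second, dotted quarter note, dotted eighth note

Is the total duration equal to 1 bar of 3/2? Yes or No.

One bar of 3/2 = 48 thirty-second notes.
Express everything in thirty-second notes: quarter = 8; dotted eighth = 6; quarter = 8; thirty-second = 1; dotted quarter note = 12; dotted eighth note = 6.
Altogether 8 + 6 + 8 + 1 + 12 + 6 = 41.
41 falls short of 48, so the answer is No.

No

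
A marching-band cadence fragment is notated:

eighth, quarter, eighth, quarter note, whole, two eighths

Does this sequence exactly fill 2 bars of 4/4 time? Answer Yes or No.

Yes

One bar of 4/4 = 8 eighth notes, so 2 bars = 16.
Express everything in eighth notes: eighth = 1; quarter = 2; eighth = 1; quarter note = 2; whole = 8; eighth = 1; eighth = 1.
Adding: 1 + 2 + 1 + 2 + 8 + 1 + 1 = 16.
16 equals 16, so the answer is Yes.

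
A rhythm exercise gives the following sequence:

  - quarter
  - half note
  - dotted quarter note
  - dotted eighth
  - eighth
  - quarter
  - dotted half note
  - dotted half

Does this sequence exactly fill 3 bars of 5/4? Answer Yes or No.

No

One bar of 5/4 = 20 sixteenth notes, so 3 bars = 60.
Each duration in sixteenth notes: quarter = 4; half note = 8; dotted quarter note = 6; dotted eighth = 3; eighth = 2; quarter = 4; dotted half note = 12; dotted half = 12.
Altogether 4 + 8 + 6 + 3 + 2 + 4 + 12 + 12 = 51.
51 falls short of 60, so the answer is No.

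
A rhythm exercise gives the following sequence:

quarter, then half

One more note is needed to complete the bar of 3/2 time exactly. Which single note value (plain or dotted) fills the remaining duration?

The bar of 3/2 = 6 quarter notes.
Working in quarter notes: quarter = 1; half = 2.
Adding: 1 + 2 = 3.
Remaining: 6 − 3 = 3 quarter notes, which is a dotted half note.

dotted half note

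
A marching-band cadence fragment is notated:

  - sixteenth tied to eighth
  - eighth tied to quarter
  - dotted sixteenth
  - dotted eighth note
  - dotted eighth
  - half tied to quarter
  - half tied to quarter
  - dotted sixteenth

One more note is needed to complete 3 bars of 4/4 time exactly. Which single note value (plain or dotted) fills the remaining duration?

dotted quarter note

3 bars of 4/4 = 96 thirty-second notes.
In thirty-second notes: sixteenth tied to eighth (sixteenth + eighth) = 6; eighth tied to quarter (eighth + quarter) = 12; dotted sixteenth = 3; dotted eighth note = 6; dotted eighth = 6; half tied to quarter (half + quarter) = 24; half tied to quarter (half + quarter) = 24; dotted sixteenth = 3.
Sum: 6 + 12 + 3 + 6 + 6 + 24 + 24 + 3 = 84.
Remaining: 96 − 84 = 12 thirty-second notes, which is a dotted quarter note.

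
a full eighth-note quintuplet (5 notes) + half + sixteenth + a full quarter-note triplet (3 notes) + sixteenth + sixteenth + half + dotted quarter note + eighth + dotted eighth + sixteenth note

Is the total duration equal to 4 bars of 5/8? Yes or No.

One bar of 5/8 = 10 sixteenth notes, so 4 bars = 40.
Express everything in sixteenth notes: a full eighth-note quintuplet (5 notes) (five quintuplet eighths span one half) = 8; half = 8; sixteenth = 1; a full quarter-note triplet (3 notes) (three triplet quarters span one half) = 8; sixteenth = 1; sixteenth = 1; half = 8; dotted quarter note = 6; eighth = 2; dotted eighth = 3; sixteenth note = 1.
Sum: 8 + 8 + 1 + 8 + 1 + 1 + 8 + 6 + 2 + 3 + 1 = 47.
47 exceeds 40, so the answer is No.

No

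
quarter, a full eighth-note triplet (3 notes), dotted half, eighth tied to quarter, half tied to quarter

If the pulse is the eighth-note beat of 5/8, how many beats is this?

One eighth-note beat = 2 sixteenth notes.
Express everything in sixteenth notes: quarter = 4; a full eighth-note triplet (3 notes) (three triplet eighths span one quarter) = 4; dotted half = 12; eighth tied to quarter (eighth + quarter) = 6; half tied to quarter (half + quarter) = 12.
Adding: 4 + 4 + 12 + 6 + 12 = 38.
38 ÷ 2 = 19 beats.

19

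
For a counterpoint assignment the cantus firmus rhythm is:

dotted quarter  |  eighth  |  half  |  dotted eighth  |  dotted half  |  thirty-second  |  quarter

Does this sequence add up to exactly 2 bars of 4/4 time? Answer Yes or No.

One bar of 4/4 = 32 thirty-second notes, so 2 bars = 64.
Convert each value to thirty-second notes: dotted quarter = 12; eighth = 4; half = 16; dotted eighth = 6; dotted half = 24; thirty-second = 1; quarter = 8.
Sum: 12 + 4 + 16 + 6 + 24 + 1 + 8 = 71.
71 exceeds 64, so the answer is No.

No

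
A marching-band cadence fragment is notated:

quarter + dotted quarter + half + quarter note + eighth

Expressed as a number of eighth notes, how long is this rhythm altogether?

Each duration in eighth notes: quarter = 2; dotted quarter = 3; half = 4; quarter note = 2; eighth = 1.
Adding: 2 + 3 + 4 + 2 + 1 = 12 eighth notes.

12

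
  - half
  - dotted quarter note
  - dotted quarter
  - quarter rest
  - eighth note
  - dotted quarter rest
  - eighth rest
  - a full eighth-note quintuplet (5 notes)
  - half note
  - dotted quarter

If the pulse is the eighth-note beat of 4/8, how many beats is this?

28

One eighth-note beat = 2 sixteenth notes.
Express everything in sixteenth notes: half = 8; dotted quarter note = 6; dotted quarter = 6; quarter rest = 4; eighth note = 2; dotted quarter rest = 6; eighth rest = 2; a full eighth-note quintuplet (5 notes) (five quintuplet eighths span one half) = 8; half note = 8; dotted quarter = 6.
Sum: 8 + 6 + 6 + 4 + 2 + 6 + 2 + 8 + 8 + 6 = 56.
56 ÷ 2 = 28 beats.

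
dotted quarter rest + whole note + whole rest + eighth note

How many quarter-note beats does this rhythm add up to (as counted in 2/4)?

10

One quarter-note beat = 2 eighth notes.
Each duration in eighth notes: dotted quarter rest = 3; whole note = 8; whole rest = 8; eighth note = 1.
Adding: 3 + 8 + 8 + 1 = 20.
20 ÷ 2 = 10 beats.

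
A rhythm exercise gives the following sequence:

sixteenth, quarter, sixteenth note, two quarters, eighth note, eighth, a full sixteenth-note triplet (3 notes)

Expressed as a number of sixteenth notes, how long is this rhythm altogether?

20

Express everything in sixteenth notes: sixteenth = 1; quarter = 4; sixteenth note = 1; quarter = 4; quarter = 4; eighth note = 2; eighth = 2; a full sixteenth-note triplet (3 notes) (three triplet sixteenths span one eighth) = 2.
Adding: 1 + 4 + 1 + 4 + 4 + 2 + 2 + 2 = 20 sixteenth notes.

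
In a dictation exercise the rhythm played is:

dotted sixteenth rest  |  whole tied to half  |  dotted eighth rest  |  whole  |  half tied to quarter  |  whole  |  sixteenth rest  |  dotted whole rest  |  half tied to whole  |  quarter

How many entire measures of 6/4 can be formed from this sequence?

5

One bar of 6/4 = 48 thirty-second notes.
Convert each value to thirty-second notes: dotted sixteenth rest = 3; whole tied to half (whole + half) = 48; dotted eighth rest = 6; whole = 32; half tied to quarter (half + quarter) = 24; whole = 32; sixteenth rest = 2; dotted whole rest = 48; half tied to whole (half + whole) = 48; quarter = 8.
Adding: 3 + 48 + 6 + 32 + 24 + 32 + 2 + 48 + 48 + 8 = 251.
251 ÷ 48 = 5 complete bars with 11 left over.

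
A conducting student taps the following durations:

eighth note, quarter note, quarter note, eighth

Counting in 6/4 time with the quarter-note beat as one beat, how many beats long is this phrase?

One quarter-note beat = 2 eighth notes.
Express everything in eighth notes: eighth note = 1; quarter note = 2; quarter note = 2; eighth = 1.
Total: 1 + 2 + 2 + 1 = 6.
6 ÷ 2 = 3 beats.

3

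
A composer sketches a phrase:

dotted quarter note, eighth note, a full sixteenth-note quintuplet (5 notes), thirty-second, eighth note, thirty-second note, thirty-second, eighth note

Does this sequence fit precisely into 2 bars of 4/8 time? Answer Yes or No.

One bar of 4/8 = 16 thirty-second notes, so 2 bars = 32.
Working in thirty-second notes: dotted quarter note = 12; eighth note = 4; a full sixteenth-note quintuplet (5 notes) (five quintuplet sixteenths span one quarter) = 8; thirty-second = 1; eighth note = 4; thirty-second note = 1; thirty-second = 1; eighth note = 4.
Altogether 12 + 4 + 8 + 1 + 4 + 1 + 1 + 4 = 35.
35 exceeds 32, so the answer is No.

No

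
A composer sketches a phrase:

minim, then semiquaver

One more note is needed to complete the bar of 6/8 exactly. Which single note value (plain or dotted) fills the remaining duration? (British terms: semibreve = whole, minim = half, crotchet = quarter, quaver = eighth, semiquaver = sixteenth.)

dotted eighth note

The bar of 6/8 = 12 sixteenth notes.
Each duration in sixteenth notes: minim = 8; semiquaver = 1.
Altogether 8 + 1 = 9.
Remaining: 12 − 9 = 3 sixteenth notes, which is a dotted eighth note.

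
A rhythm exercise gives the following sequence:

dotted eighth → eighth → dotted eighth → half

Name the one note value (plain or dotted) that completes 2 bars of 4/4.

whole note

2 bars of 4/4 = 32 sixteenth notes.
In sixteenth notes: dotted eighth = 3; eighth = 2; dotted eighth = 3; half = 8.
Total: 3 + 2 + 3 + 8 = 16.
Remaining: 32 − 16 = 16 sixteenth notes, which is a whole note.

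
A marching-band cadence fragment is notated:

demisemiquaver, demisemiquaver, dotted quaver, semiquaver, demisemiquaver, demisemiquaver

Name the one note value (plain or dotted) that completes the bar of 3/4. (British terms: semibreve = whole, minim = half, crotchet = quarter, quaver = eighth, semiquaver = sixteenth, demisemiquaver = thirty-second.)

dotted quarter note

The bar of 3/4 = 24 thirty-second notes.
In thirty-second notes: demisemiquaver = 1; demisemiquaver = 1; dotted quaver = 6; semiquaver = 2; demisemiquaver = 1; demisemiquaver = 1.
Total: 1 + 1 + 6 + 2 + 1 + 1 = 12.
Remaining: 24 − 12 = 12 thirty-second notes, which is a dotted quarter note.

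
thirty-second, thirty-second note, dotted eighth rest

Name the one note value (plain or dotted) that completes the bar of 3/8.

The bar of 3/8 = 12 thirty-second notes.
In thirty-second notes: thirty-second = 1; thirty-second note = 1; dotted eighth rest = 6.
Sum: 1 + 1 + 6 = 8.
Remaining: 12 − 8 = 4 thirty-second notes, which is a eighth note.

eighth note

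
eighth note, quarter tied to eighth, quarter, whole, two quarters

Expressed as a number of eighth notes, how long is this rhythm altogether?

18

Each duration in eighth notes: eighth note = 1; quarter tied to eighth (quarter + eighth) = 3; quarter = 2; whole = 8; quarter = 2; quarter = 2.
Total: 1 + 3 + 2 + 8 + 2 + 2 = 18 eighth notes.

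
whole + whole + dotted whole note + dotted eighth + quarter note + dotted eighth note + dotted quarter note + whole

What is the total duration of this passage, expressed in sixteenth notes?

88

In sixteenth notes: whole = 16; whole = 16; dotted whole note = 24; dotted eighth = 3; quarter note = 4; dotted eighth note = 3; dotted quarter note = 6; whole = 16.
Total: 16 + 16 + 24 + 3 + 4 + 3 + 6 + 16 = 88 sixteenth notes.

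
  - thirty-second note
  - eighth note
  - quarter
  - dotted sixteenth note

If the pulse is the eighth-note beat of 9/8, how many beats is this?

4

One eighth-note beat = 4 thirty-second notes.
Express everything in thirty-second notes: thirty-second note = 1; eighth note = 4; quarter = 8; dotted sixteenth note = 3.
Altogether 1 + 4 + 8 + 3 = 16.
16 ÷ 4 = 4 beats.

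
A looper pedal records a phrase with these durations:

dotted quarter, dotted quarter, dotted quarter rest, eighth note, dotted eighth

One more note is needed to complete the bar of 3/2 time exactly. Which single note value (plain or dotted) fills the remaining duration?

sixteenth note

The bar of 3/2 = 24 sixteenth notes.
Convert each value to sixteenth notes: dotted quarter = 6; dotted quarter = 6; dotted quarter rest = 6; eighth note = 2; dotted eighth = 3.
Adding: 6 + 6 + 6 + 2 + 3 = 23.
Remaining: 24 − 23 = 1 sixteenth note, which is a sixteenth note.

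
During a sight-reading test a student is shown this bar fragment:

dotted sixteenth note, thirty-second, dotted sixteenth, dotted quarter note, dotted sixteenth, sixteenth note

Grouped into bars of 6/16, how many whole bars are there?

2

One bar of 6/16 = 12 thirty-second notes.
Working in thirty-second notes: dotted sixteenth note = 3; thirty-second = 1; dotted sixteenth = 3; dotted quarter note = 12; dotted sixteenth = 3; sixteenth note = 2.
Altogether 3 + 1 + 3 + 12 + 3 + 2 = 24.
24 ÷ 12 = 2 complete bars with 0 left over.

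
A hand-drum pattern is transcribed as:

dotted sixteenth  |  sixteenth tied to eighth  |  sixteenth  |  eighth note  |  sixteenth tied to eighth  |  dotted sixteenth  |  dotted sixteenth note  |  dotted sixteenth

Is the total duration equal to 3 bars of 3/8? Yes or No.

One bar of 3/8 = 12 thirty-second notes, so 3 bars = 36.
Convert each value to thirty-second notes: dotted sixteenth = 3; sixteenth tied to eighth (sixteenth + eighth) = 6; sixteenth = 2; eighth note = 4; sixteenth tied to eighth (sixteenth + eighth) = 6; dotted sixteenth = 3; dotted sixteenth note = 3; dotted sixteenth = 3.
Adding: 3 + 6 + 2 + 4 + 6 + 3 + 3 + 3 = 30.
30 falls short of 36, so the answer is No.

No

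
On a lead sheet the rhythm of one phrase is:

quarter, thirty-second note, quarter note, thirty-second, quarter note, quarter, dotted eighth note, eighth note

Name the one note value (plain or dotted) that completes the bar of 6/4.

eighth note

The bar of 6/4 = 48 thirty-second notes.
Convert each value to thirty-second notes: quarter = 8; thirty-second note = 1; quarter note = 8; thirty-second = 1; quarter note = 8; quarter = 8; dotted eighth note = 6; eighth note = 4.
Total: 8 + 1 + 8 + 1 + 8 + 8 + 6 + 4 = 44.
Remaining: 48 − 44 = 4 thirty-second notes, which is a eighth note.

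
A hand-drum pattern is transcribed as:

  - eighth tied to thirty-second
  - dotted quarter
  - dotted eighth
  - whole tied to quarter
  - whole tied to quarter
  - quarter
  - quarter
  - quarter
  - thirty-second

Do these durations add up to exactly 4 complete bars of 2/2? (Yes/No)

One bar of 2/2 = 32 thirty-second notes, so 4 bars = 128.
Express everything in thirty-second notes: eighth tied to thirty-second (eighth + thirty-second) = 5; dotted quarter = 12; dotted eighth = 6; whole tied to quarter (whole + quarter) = 40; whole tied to quarter (whole + quarter) = 40; quarter = 8; quarter = 8; quarter = 8; thirty-second = 1.
Altogether 5 + 12 + 6 + 40 + 40 + 8 + 8 + 8 + 1 = 128.
128 equals 128, so the answer is Yes.

Yes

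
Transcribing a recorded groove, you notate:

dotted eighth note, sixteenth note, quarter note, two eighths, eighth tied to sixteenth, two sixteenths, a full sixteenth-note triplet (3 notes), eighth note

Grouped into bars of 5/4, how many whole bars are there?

1

One bar of 5/4 = 20 sixteenth notes.
Convert each value to sixteenth notes: dotted eighth note = 3; sixteenth note = 1; quarter note = 4; eighth = 2; eighth = 2; eighth tied to sixteenth (eighth + sixteenth) = 3; sixteenth = 1; sixteenth = 1; a full sixteenth-note triplet (3 notes) (three triplet sixteenths span one eighth) = 2; eighth note = 2.
Sum: 3 + 1 + 4 + 2 + 2 + 3 + 1 + 1 + 2 + 2 = 21.
21 ÷ 20 = 1 complete bar with 1 left over.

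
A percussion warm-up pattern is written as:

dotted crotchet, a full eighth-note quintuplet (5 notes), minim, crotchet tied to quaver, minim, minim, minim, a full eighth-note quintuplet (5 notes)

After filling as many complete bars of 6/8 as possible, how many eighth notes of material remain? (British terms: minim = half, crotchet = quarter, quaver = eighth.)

0

One bar of 6/8 = 6 eighth notes.
In eighth notes: dotted crotchet = 3; a full eighth-note quintuplet (5 notes) (five quintuplet eighths span one half) = 4; minim = 4; crotchet tied to quaver (crotchet + quaver) = 3; minim = 4; minim = 4; minim = 4; a full eighth-note quintuplet (5 notes) (five quintuplet eighths span one half) = 4.
Altogether 3 + 4 + 4 + 3 + 4 + 4 + 4 + 4 = 30.
30 ÷ 6 = 5 complete bars with 0 eighth notes remaining.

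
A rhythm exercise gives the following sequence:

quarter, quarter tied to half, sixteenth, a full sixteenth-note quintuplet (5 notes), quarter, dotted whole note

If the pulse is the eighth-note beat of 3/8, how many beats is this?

24.5

One eighth-note beat = 2 sixteenth notes.
Working in sixteenth notes: quarter = 4; quarter tied to half (quarter + half) = 12; sixteenth = 1; a full sixteenth-note quintuplet (5 notes) (five quintuplet sixteenths span one quarter) = 4; quarter = 4; dotted whole note = 24.
Total: 4 + 12 + 1 + 4 + 4 + 24 = 49.
49 ÷ 2 = 24.5 beats.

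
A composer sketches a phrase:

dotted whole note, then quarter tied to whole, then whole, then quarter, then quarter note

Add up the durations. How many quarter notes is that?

Convert each value to quarter notes: dotted whole note = 6; quarter tied to whole (quarter + whole) = 5; whole = 4; quarter = 1; quarter note = 1.
Altogether 6 + 5 + 4 + 1 + 1 = 17 quarter notes.

17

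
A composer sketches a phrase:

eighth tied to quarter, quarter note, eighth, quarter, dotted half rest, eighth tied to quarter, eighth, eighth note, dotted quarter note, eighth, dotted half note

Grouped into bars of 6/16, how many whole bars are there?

One bar of 6/16 = 3 eighth notes.
Working in eighth notes: eighth tied to quarter (eighth + quarter) = 3; quarter note = 2; eighth = 1; quarter = 2; dotted half rest = 6; eighth tied to quarter (eighth + quarter) = 3; eighth = 1; eighth note = 1; dotted quarter note = 3; eighth = 1; dotted half note = 6.
Sum: 3 + 2 + 1 + 2 + 6 + 3 + 1 + 1 + 3 + 1 + 6 = 29.
29 ÷ 3 = 9 complete bars with 2 left over.

9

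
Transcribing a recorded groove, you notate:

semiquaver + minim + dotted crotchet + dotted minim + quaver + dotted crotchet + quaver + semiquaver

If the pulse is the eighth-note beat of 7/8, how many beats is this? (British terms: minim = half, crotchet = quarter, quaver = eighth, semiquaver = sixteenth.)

19

One eighth-note beat = 2 sixteenth notes.
Express everything in sixteenth notes: semiquaver = 1; minim = 8; dotted crotchet = 6; dotted minim = 12; quaver = 2; dotted crotchet = 6; quaver = 2; semiquaver = 1.
Sum: 1 + 8 + 6 + 12 + 2 + 6 + 2 + 1 = 38.
38 ÷ 2 = 19 beats.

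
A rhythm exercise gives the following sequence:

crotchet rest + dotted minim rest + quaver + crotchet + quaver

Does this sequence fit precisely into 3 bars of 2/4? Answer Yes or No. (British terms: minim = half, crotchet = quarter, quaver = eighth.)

One bar of 2/4 = 4 eighth notes, so 3 bars = 12.
In eighth notes: crotchet rest = 2; dotted minim rest = 6; quaver = 1; crotchet = 2; quaver = 1.
Adding: 2 + 6 + 1 + 2 + 1 = 12.
12 equals 12, so the answer is Yes.

Yes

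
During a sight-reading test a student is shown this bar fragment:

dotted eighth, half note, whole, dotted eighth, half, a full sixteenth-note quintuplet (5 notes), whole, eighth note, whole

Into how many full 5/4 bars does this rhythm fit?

3

One bar of 5/4 = 20 sixteenth notes.
Working in sixteenth notes: dotted eighth = 3; half note = 8; whole = 16; dotted eighth = 3; half = 8; a full sixteenth-note quintuplet (5 notes) (five quintuplet sixteenths span one quarter) = 4; whole = 16; eighth note = 2; whole = 16.
Sum: 3 + 8 + 16 + 3 + 8 + 4 + 16 + 2 + 16 = 76.
76 ÷ 20 = 3 complete bars with 16 left over.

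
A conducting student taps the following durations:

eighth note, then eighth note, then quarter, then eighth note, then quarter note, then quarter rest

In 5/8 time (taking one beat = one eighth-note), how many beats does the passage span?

One eighth-note beat = 2 sixteenth notes.
Convert each value to sixteenth notes: eighth note = 2; eighth note = 2; quarter = 4; eighth note = 2; quarter note = 4; quarter rest = 4.
Total: 2 + 2 + 4 + 2 + 4 + 4 = 18.
18 ÷ 2 = 9 beats.

9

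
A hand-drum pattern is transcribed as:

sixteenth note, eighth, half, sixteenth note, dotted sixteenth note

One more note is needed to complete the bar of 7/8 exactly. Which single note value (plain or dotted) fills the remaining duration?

The bar of 7/8 = 28 thirty-second notes.
Working in thirty-second notes: sixteenth note = 2; eighth = 4; half = 16; sixteenth note = 2; dotted sixteenth note = 3.
Altogether 2 + 4 + 16 + 2 + 3 = 27.
Remaining: 28 − 27 = 1 thirty-second note, which is a thirty-second note.

thirty-second note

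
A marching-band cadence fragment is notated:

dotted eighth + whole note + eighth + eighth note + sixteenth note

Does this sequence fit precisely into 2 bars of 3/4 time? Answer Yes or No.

Yes

One bar of 3/4 = 12 sixteenth notes, so 2 bars = 24.
In sixteenth notes: dotted eighth = 3; whole note = 16; eighth = 2; eighth note = 2; sixteenth note = 1.
Adding: 3 + 16 + 2 + 2 + 1 = 24.
24 equals 24, so the answer is Yes.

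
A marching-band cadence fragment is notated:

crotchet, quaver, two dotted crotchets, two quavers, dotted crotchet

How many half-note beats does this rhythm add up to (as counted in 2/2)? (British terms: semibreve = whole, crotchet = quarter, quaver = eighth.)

One half-note beat = 4 eighth notes.
Express everything in eighth notes: crotchet = 2; quaver = 1; dotted crotchet = 3; dotted crotchet = 3; quaver = 1; quaver = 1; dotted crotchet = 3.
Sum: 2 + 1 + 3 + 3 + 1 + 1 + 3 = 14.
14 ÷ 4 = 3.5 beats.

3.5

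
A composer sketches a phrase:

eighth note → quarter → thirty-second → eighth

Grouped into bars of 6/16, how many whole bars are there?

1

One bar of 6/16 = 12 thirty-second notes.
Convert each value to thirty-second notes: eighth note = 4; quarter = 8; thirty-second = 1; eighth = 4.
Adding: 4 + 8 + 1 + 4 = 17.
17 ÷ 12 = 1 complete bar with 5 left over.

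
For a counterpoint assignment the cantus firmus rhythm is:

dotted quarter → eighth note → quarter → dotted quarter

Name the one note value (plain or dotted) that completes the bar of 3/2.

The bar of 3/2 = 12 eighth notes.
Working in eighth notes: dotted quarter = 3; eighth note = 1; quarter = 2; dotted quarter = 3.
Altogether 3 + 1 + 2 + 3 = 9.
Remaining: 12 − 9 = 3 eighth notes, which is a dotted quarter note.

dotted quarter note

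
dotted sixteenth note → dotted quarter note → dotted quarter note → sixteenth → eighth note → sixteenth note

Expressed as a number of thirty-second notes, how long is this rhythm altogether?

Convert each value to thirty-second notes: dotted sixteenth note = 3; dotted quarter note = 12; dotted quarter note = 12; sixteenth = 2; eighth note = 4; sixteenth note = 2.
Altogether 3 + 12 + 12 + 2 + 4 + 2 = 35 thirty-second notes.

35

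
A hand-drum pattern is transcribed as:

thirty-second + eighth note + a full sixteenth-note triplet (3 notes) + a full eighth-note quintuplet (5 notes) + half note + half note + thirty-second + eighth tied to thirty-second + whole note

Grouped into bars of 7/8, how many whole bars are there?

One bar of 7/8 = 28 thirty-second notes.
Each duration in thirty-second notes: thirty-second = 1; eighth note = 4; a full sixteenth-note triplet (3 notes) (three triplet sixteenths span one eighth) = 4; a full eighth-note quintuplet (5 notes) (five quintuplet eighths span one half) = 16; half note = 16; half note = 16; thirty-second = 1; eighth tied to thirty-second (eighth + thirty-second) = 5; whole note = 32.
Adding: 1 + 4 + 4 + 16 + 16 + 16 + 1 + 5 + 32 = 95.
95 ÷ 28 = 3 complete bars with 11 left over.

3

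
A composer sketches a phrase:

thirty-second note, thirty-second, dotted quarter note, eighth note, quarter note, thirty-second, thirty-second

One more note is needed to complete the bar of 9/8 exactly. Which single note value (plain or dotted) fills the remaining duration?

The bar of 9/8 = 36 thirty-second notes.
Each duration in thirty-second notes: thirty-second note = 1; thirty-second = 1; dotted quarter note = 12; eighth note = 4; quarter note = 8; thirty-second = 1; thirty-second = 1.
Total: 1 + 1 + 12 + 4 + 8 + 1 + 1 = 28.
Remaining: 36 − 28 = 8 thirty-second notes, which is a quarter note.

quarter note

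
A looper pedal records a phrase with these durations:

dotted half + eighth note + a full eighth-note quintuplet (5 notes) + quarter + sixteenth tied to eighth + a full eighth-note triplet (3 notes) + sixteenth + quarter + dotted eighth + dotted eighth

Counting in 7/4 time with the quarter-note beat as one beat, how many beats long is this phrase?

One quarter-note beat = 4 sixteenth notes.
In sixteenth notes: dotted half = 12; eighth note = 2; a full eighth-note quintuplet (5 notes) (five quintuplet eighths span one half) = 8; quarter = 4; sixteenth tied to eighth (sixteenth + eighth) = 3; a full eighth-note triplet (3 notes) (three triplet eighths span one quarter) = 4; sixteenth = 1; quarter = 4; dotted eighth = 3; dotted eighth = 3.
Total: 12 + 2 + 8 + 4 + 3 + 4 + 1 + 4 + 3 + 3 = 44.
44 ÷ 4 = 11 beats.

11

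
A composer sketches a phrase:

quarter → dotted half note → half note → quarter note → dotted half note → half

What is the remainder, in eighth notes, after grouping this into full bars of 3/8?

One bar of 3/8 = 3 eighth notes.
Express everything in eighth notes: quarter = 2; dotted half note = 6; half note = 4; quarter note = 2; dotted half note = 6; half = 4.
Sum: 2 + 6 + 4 + 2 + 6 + 4 = 24.
24 ÷ 3 = 8 complete bars with 0 eighth notes remaining.

0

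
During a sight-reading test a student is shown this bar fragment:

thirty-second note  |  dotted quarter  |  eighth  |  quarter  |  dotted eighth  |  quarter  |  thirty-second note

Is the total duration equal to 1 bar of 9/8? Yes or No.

No

One bar of 9/8 = 36 thirty-second notes.
Express everything in thirty-second notes: thirty-second note = 1; dotted quarter = 12; eighth = 4; quarter = 8; dotted eighth = 6; quarter = 8; thirty-second note = 1.
Total: 1 + 12 + 4 + 8 + 6 + 8 + 1 = 40.
40 exceeds 36, so the answer is No.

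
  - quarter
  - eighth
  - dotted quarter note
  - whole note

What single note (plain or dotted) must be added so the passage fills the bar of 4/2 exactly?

quarter note

The bar of 4/2 = 16 eighth notes.
Each duration in eighth notes: quarter = 2; eighth = 1; dotted quarter note = 3; whole note = 8.
Sum: 2 + 1 + 3 + 8 = 14.
Remaining: 16 − 14 = 2 eighth notes, which is a quarter note.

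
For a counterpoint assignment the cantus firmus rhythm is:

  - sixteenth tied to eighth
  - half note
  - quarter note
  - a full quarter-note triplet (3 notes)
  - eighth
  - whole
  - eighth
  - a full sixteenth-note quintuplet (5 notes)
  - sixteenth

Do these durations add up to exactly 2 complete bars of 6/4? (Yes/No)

One bar of 6/4 = 24 sixteenth notes, so 2 bars = 48.
Working in sixteenth notes: sixteenth tied to eighth (sixteenth + eighth) = 3; half note = 8; quarter note = 4; a full quarter-note triplet (3 notes) (three triplet quarters span one half) = 8; eighth = 2; whole = 16; eighth = 2; a full sixteenth-note quintuplet (5 notes) (five quintuplet sixteenths span one quarter) = 4; sixteenth = 1.
Adding: 3 + 8 + 4 + 8 + 2 + 16 + 2 + 4 + 1 = 48.
48 equals 48, so the answer is Yes.

Yes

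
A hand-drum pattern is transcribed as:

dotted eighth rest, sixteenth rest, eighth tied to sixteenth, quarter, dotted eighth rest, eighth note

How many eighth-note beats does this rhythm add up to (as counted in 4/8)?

8

One eighth-note beat = 2 sixteenth notes.
Each duration in sixteenth notes: dotted eighth rest = 3; sixteenth rest = 1; eighth tied to sixteenth (eighth + sixteenth) = 3; quarter = 4; dotted eighth rest = 3; eighth note = 2.
Total: 3 + 1 + 3 + 4 + 3 + 2 = 16.
16 ÷ 2 = 8 beats.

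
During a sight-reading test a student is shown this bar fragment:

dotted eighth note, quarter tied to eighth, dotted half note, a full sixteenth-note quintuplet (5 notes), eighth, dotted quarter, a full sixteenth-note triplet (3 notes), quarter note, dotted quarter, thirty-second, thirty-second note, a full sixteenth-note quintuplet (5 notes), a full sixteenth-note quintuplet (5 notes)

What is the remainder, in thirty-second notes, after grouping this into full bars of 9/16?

0

One bar of 9/16 = 18 thirty-second notes.
Working in thirty-second notes: dotted eighth note = 6; quarter tied to eighth (quarter + eighth) = 12; dotted half note = 24; a full sixteenth-note quintuplet (5 notes) (five quintuplet sixteenths span one quarter) = 8; eighth = 4; dotted quarter = 12; a full sixteenth-note triplet (3 notes) (three triplet sixteenths span one eighth) = 4; quarter note = 8; dotted quarter = 12; thirty-second = 1; thirty-second note = 1; a full sixteenth-note quintuplet (5 notes) (five quintuplet sixteenths span one quarter) = 8; a full sixteenth-note quintuplet (5 notes) (five quintuplet sixteenths span one quarter) = 8.
Sum: 6 + 12 + 24 + 8 + 4 + 12 + 4 + 8 + 12 + 1 + 1 + 8 + 8 = 108.
108 ÷ 18 = 6 complete bars with 0 thirty-second notes remaining.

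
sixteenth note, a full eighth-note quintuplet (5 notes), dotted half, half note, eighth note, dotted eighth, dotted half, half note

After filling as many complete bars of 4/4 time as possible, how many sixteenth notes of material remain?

6

One bar of 4/4 = 16 sixteenth notes.
Each duration in sixteenth notes: sixteenth note = 1; a full eighth-note quintuplet (5 notes) (five quintuplet eighths span one half) = 8; dotted half = 12; half note = 8; eighth note = 2; dotted eighth = 3; dotted half = 12; half note = 8.
Total: 1 + 8 + 12 + 8 + 2 + 3 + 12 + 8 = 54.
54 ÷ 16 = 3 complete bars with 6 sixteenth notes remaining.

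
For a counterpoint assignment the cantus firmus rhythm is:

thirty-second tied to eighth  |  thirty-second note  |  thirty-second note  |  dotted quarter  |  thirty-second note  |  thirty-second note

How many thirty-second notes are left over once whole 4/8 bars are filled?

One bar of 4/8 = 16 thirty-second notes.
In thirty-second notes: thirty-second tied to eighth (thirty-second + eighth) = 5; thirty-second note = 1; thirty-second note = 1; dotted quarter = 12; thirty-second note = 1; thirty-second note = 1.
Total: 5 + 1 + 1 + 12 + 1 + 1 = 21.
21 ÷ 16 = 1 complete bar with 5 thirty-second notes remaining.

5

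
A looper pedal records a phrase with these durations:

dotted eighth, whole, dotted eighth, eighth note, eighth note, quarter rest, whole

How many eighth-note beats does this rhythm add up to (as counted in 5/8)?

One eighth-note beat = 2 sixteenth notes.
Working in sixteenth notes: dotted eighth = 3; whole = 16; dotted eighth = 3; eighth note = 2; eighth note = 2; quarter rest = 4; whole = 16.
Total: 3 + 16 + 3 + 2 + 2 + 4 + 16 = 46.
46 ÷ 2 = 23 beats.

23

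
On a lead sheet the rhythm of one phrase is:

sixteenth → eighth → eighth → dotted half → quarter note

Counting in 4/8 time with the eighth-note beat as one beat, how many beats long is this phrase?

One eighth-note beat = 2 sixteenth notes.
Convert each value to sixteenth notes: sixteenth = 1; eighth = 2; eighth = 2; dotted half = 12; quarter note = 4.
Sum: 1 + 2 + 2 + 12 + 4 = 21.
21 ÷ 2 = 10.5 beats.

10.5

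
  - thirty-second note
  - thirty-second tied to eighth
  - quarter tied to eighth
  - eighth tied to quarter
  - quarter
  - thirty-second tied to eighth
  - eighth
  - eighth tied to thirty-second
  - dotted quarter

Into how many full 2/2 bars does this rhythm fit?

One bar of 2/2 = 32 thirty-second notes.
Convert each value to thirty-second notes: thirty-second note = 1; thirty-second tied to eighth (thirty-second + eighth) = 5; quarter tied to eighth (quarter + eighth) = 12; eighth tied to quarter (eighth + quarter) = 12; quarter = 8; thirty-second tied to eighth (thirty-second + eighth) = 5; eighth = 4; eighth tied to thirty-second (eighth + thirty-second) = 5; dotted quarter = 12.
Adding: 1 + 5 + 12 + 12 + 8 + 5 + 4 + 5 + 12 = 64.
64 ÷ 32 = 2 complete bars with 0 left over.

2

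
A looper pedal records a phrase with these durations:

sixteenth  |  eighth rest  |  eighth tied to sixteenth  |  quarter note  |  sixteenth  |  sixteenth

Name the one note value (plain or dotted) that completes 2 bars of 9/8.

dotted whole note

2 bars of 9/8 = 36 sixteenth notes.
Convert each value to sixteenth notes: sixteenth = 1; eighth rest = 2; eighth tied to sixteenth (eighth + sixteenth) = 3; quarter note = 4; sixteenth = 1; sixteenth = 1.
Altogether 1 + 2 + 3 + 4 + 1 + 1 = 12.
Remaining: 36 − 12 = 24 sixteenth notes, which is a dotted whole note.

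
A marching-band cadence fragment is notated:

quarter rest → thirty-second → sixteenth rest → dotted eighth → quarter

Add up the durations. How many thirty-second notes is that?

25

Working in thirty-second notes: quarter rest = 8; thirty-second = 1; sixteenth rest = 2; dotted eighth = 6; quarter = 8.
Altogether 8 + 1 + 2 + 6 + 8 = 25 thirty-second notes.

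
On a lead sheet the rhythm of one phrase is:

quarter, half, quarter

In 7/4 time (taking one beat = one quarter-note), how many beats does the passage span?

One quarter-note beat = 2 eighth notes.
Express everything in eighth notes: quarter = 2; half = 4; quarter = 2.
Adding: 2 + 4 + 2 = 8.
8 ÷ 2 = 4 beats.

4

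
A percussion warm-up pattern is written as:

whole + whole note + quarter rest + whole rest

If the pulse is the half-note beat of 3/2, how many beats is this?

6.5

One half-note beat = 2 quarter notes.
In quarter notes: whole = 4; whole note = 4; quarter rest = 1; whole rest = 4.
Adding: 4 + 4 + 1 + 4 = 13.
13 ÷ 2 = 6.5 beats.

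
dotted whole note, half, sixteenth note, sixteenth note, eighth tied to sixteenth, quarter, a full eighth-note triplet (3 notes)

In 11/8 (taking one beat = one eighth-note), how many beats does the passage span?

One eighth-note beat = 2 sixteenth notes.
Each duration in sixteenth notes: dotted whole note = 24; half = 8; sixteenth note = 1; sixteenth note = 1; eighth tied to sixteenth (eighth + sixteenth) = 3; quarter = 4; a full eighth-note triplet (3 notes) (three triplet eighths span one quarter) = 4.
Total: 24 + 8 + 1 + 1 + 3 + 4 + 4 = 45.
45 ÷ 2 = 22.5 beats.

22.5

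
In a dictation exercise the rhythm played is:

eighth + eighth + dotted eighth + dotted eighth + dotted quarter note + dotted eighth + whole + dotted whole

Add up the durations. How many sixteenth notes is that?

Working in sixteenth notes: eighth = 2; eighth = 2; dotted eighth = 3; dotted eighth = 3; dotted quarter note = 6; dotted eighth = 3; whole = 16; dotted whole = 24.
Adding: 2 + 2 + 3 + 3 + 6 + 3 + 16 + 24 = 59 sixteenth notes.

59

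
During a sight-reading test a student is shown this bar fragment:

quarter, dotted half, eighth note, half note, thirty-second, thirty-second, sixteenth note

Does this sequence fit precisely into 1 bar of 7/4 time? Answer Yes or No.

Yes

One bar of 7/4 = 56 thirty-second notes.
Each duration in thirty-second notes: quarter = 8; dotted half = 24; eighth note = 4; half note = 16; thirty-second = 1; thirty-second = 1; sixteenth note = 2.
Altogether 8 + 24 + 4 + 16 + 1 + 1 + 2 = 56.
56 equals 56, so the answer is Yes.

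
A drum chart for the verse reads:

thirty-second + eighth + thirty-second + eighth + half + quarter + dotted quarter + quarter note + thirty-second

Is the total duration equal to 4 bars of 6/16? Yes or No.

No

One bar of 6/16 = 12 thirty-second notes, so 4 bars = 48.
Express everything in thirty-second notes: thirty-second = 1; eighth = 4; thirty-second = 1; eighth = 4; half = 16; quarter = 8; dotted quarter = 12; quarter note = 8; thirty-second = 1.
Altogether 1 + 4 + 1 + 4 + 16 + 8 + 12 + 8 + 1 = 55.
55 exceeds 48, so the answer is No.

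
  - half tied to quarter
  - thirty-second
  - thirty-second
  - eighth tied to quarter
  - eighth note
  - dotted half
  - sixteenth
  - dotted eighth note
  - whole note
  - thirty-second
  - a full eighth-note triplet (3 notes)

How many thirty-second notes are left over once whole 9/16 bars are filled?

7

One bar of 9/16 = 18 thirty-second notes.
Convert each value to thirty-second notes: half tied to quarter (half + quarter) = 24; thirty-second = 1; thirty-second = 1; eighth tied to quarter (eighth + quarter) = 12; eighth note = 4; dotted half = 24; sixteenth = 2; dotted eighth note = 6; whole note = 32; thirty-second = 1; a full eighth-note triplet (3 notes) (three triplet eighths span one quarter) = 8.
Adding: 24 + 1 + 1 + 12 + 4 + 24 + 2 + 6 + 32 + 1 + 8 = 115.
115 ÷ 18 = 6 complete bars with 7 thirty-second notes remaining.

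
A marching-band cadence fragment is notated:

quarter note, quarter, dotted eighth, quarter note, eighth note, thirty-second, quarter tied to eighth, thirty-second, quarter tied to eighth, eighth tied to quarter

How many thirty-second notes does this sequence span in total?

In thirty-second notes: quarter note = 8; quarter = 8; dotted eighth = 6; quarter note = 8; eighth note = 4; thirty-second = 1; quarter tied to eighth (quarter + eighth) = 12; thirty-second = 1; quarter tied to eighth (quarter + eighth) = 12; eighth tied to quarter (eighth + quarter) = 12.
Adding: 8 + 8 + 6 + 8 + 4 + 1 + 12 + 1 + 12 + 12 = 72 thirty-second notes.

72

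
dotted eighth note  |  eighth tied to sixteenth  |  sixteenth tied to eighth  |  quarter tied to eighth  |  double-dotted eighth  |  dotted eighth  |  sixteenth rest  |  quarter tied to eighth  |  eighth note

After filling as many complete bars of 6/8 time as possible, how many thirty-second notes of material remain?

One bar of 6/8 = 24 thirty-second notes.
Express everything in thirty-second notes: dotted eighth note = 6; eighth tied to sixteenth (eighth + sixteenth) = 6; sixteenth tied to eighth (sixteenth + eighth) = 6; quarter tied to eighth (quarter + eighth) = 12; double-dotted eighth = 7; dotted eighth = 6; sixteenth rest = 2; quarter tied to eighth (quarter + eighth) = 12; eighth note = 4.
Total: 6 + 6 + 6 + 12 + 7 + 6 + 2 + 12 + 4 = 61.
61 ÷ 24 = 2 complete bars with 13 thirty-second notes remaining.

13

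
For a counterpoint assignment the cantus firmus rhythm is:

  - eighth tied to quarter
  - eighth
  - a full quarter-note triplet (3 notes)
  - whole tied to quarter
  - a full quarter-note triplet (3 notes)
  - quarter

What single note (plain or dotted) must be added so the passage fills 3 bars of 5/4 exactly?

dotted half note

3 bars of 5/4 = 30 eighth notes.
Each duration in eighth notes: eighth tied to quarter (eighth + quarter) = 3; eighth = 1; a full quarter-note triplet (3 notes) (three triplet quarters span one half) = 4; whole tied to quarter (whole + quarter) = 10; a full quarter-note triplet (3 notes) (three triplet quarters span one half) = 4; quarter = 2.
Sum: 3 + 1 + 4 + 10 + 4 + 2 = 24.
Remaining: 30 − 24 = 6 eighth notes, which is a dotted half note.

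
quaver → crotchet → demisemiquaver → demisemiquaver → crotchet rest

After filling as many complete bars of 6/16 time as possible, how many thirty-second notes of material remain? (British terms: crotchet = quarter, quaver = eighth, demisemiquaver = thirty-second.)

One bar of 6/16 = 12 thirty-second notes.
Working in thirty-second notes: quaver = 4; crotchet = 8; demisemiquaver = 1; demisemiquaver = 1; crotchet rest = 8.
Adding: 4 + 8 + 1 + 1 + 8 = 22.
22 ÷ 12 = 1 complete bar with 10 thirty-second notes remaining.

10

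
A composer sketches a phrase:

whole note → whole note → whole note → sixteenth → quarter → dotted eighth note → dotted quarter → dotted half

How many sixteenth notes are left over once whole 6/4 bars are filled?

One bar of 6/4 = 24 sixteenth notes.
Express everything in sixteenth notes: whole note = 16; whole note = 16; whole note = 16; sixteenth = 1; quarter = 4; dotted eighth note = 3; dotted quarter = 6; dotted half = 12.
Sum: 16 + 16 + 16 + 1 + 4 + 3 + 6 + 12 = 74.
74 ÷ 24 = 3 complete bars with 2 sixteenth notes remaining.

2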